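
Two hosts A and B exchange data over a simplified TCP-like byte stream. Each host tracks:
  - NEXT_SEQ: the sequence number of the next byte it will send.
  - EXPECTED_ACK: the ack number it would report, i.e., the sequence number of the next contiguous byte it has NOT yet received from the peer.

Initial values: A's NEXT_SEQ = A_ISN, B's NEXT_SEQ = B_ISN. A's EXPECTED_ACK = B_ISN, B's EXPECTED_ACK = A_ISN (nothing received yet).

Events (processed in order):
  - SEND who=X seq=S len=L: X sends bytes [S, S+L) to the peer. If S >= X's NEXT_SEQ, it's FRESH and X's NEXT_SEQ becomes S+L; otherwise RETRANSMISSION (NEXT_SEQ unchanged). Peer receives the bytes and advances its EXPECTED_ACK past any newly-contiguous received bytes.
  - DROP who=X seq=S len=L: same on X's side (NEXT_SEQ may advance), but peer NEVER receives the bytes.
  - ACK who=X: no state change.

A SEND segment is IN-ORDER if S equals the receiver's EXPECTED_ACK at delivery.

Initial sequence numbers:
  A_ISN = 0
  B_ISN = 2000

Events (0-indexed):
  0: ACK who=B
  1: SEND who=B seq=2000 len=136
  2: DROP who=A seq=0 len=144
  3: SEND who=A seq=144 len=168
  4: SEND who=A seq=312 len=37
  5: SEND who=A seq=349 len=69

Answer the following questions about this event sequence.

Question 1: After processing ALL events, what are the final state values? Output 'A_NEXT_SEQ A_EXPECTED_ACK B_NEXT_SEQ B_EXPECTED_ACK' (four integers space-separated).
After event 0: A_seq=0 A_ack=2000 B_seq=2000 B_ack=0
After event 1: A_seq=0 A_ack=2136 B_seq=2136 B_ack=0
After event 2: A_seq=144 A_ack=2136 B_seq=2136 B_ack=0
After event 3: A_seq=312 A_ack=2136 B_seq=2136 B_ack=0
After event 4: A_seq=349 A_ack=2136 B_seq=2136 B_ack=0
After event 5: A_seq=418 A_ack=2136 B_seq=2136 B_ack=0

Answer: 418 2136 2136 0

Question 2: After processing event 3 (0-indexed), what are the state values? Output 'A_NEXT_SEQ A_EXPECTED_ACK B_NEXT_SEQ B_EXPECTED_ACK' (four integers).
After event 0: A_seq=0 A_ack=2000 B_seq=2000 B_ack=0
After event 1: A_seq=0 A_ack=2136 B_seq=2136 B_ack=0
After event 2: A_seq=144 A_ack=2136 B_seq=2136 B_ack=0
After event 3: A_seq=312 A_ack=2136 B_seq=2136 B_ack=0

312 2136 2136 0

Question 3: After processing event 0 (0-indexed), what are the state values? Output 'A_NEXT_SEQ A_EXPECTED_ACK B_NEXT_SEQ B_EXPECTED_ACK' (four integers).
After event 0: A_seq=0 A_ack=2000 B_seq=2000 B_ack=0

0 2000 2000 0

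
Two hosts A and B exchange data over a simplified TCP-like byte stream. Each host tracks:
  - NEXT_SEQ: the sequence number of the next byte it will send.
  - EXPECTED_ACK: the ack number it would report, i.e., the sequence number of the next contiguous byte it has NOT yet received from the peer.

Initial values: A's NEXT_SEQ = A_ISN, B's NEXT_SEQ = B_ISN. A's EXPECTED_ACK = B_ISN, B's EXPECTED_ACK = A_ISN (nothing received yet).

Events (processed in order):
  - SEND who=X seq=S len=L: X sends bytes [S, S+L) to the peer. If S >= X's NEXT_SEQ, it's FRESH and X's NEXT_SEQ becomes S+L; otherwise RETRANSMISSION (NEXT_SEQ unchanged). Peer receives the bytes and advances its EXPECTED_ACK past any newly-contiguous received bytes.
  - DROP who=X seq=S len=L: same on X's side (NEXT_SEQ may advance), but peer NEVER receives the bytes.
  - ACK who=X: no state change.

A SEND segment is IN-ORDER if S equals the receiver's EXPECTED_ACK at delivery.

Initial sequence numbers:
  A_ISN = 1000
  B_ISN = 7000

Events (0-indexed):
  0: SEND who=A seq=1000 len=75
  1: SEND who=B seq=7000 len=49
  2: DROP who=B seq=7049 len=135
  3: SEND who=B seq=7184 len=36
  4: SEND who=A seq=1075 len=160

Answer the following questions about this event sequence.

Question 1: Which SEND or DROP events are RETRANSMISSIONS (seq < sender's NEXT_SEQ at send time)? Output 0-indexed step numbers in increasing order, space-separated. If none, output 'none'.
Answer: none

Derivation:
Step 0: SEND seq=1000 -> fresh
Step 1: SEND seq=7000 -> fresh
Step 2: DROP seq=7049 -> fresh
Step 3: SEND seq=7184 -> fresh
Step 4: SEND seq=1075 -> fresh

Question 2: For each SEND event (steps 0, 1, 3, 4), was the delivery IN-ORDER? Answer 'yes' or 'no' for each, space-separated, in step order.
Answer: yes yes no yes

Derivation:
Step 0: SEND seq=1000 -> in-order
Step 1: SEND seq=7000 -> in-order
Step 3: SEND seq=7184 -> out-of-order
Step 4: SEND seq=1075 -> in-order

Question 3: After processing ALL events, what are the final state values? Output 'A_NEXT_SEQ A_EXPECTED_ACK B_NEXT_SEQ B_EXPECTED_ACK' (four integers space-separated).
Answer: 1235 7049 7220 1235

Derivation:
After event 0: A_seq=1075 A_ack=7000 B_seq=7000 B_ack=1075
After event 1: A_seq=1075 A_ack=7049 B_seq=7049 B_ack=1075
After event 2: A_seq=1075 A_ack=7049 B_seq=7184 B_ack=1075
After event 3: A_seq=1075 A_ack=7049 B_seq=7220 B_ack=1075
After event 4: A_seq=1235 A_ack=7049 B_seq=7220 B_ack=1235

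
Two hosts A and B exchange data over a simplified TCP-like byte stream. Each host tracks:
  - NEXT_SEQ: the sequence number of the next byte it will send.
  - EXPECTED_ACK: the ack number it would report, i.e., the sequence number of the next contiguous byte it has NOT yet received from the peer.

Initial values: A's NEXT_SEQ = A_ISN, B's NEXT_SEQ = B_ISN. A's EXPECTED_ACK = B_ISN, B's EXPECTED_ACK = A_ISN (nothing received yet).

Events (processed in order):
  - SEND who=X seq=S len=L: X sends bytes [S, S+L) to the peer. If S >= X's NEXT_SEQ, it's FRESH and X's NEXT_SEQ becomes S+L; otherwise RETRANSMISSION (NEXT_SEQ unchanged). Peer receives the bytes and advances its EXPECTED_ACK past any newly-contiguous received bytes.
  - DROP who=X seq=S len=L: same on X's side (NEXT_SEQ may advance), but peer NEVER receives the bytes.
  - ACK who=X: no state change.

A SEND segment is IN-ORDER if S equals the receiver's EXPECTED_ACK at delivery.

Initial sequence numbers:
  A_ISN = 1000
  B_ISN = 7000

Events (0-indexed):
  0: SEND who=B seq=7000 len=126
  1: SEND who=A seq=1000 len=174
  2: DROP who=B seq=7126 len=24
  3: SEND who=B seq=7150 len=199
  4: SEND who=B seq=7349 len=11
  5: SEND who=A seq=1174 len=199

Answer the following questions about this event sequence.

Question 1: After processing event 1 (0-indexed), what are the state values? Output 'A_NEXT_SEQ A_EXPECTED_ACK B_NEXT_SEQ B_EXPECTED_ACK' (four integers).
After event 0: A_seq=1000 A_ack=7126 B_seq=7126 B_ack=1000
After event 1: A_seq=1174 A_ack=7126 B_seq=7126 B_ack=1174

1174 7126 7126 1174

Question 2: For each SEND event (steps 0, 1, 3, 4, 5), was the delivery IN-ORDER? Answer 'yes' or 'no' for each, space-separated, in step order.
Answer: yes yes no no yes

Derivation:
Step 0: SEND seq=7000 -> in-order
Step 1: SEND seq=1000 -> in-order
Step 3: SEND seq=7150 -> out-of-order
Step 4: SEND seq=7349 -> out-of-order
Step 5: SEND seq=1174 -> in-order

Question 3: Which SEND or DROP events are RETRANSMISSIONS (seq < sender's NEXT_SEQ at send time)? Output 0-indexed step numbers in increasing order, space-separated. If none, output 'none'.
Step 0: SEND seq=7000 -> fresh
Step 1: SEND seq=1000 -> fresh
Step 2: DROP seq=7126 -> fresh
Step 3: SEND seq=7150 -> fresh
Step 4: SEND seq=7349 -> fresh
Step 5: SEND seq=1174 -> fresh

Answer: none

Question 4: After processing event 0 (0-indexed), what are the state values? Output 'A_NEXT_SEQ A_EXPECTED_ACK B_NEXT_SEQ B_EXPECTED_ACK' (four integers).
After event 0: A_seq=1000 A_ack=7126 B_seq=7126 B_ack=1000

1000 7126 7126 1000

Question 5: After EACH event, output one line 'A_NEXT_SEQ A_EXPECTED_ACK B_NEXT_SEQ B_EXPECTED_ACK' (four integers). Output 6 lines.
1000 7126 7126 1000
1174 7126 7126 1174
1174 7126 7150 1174
1174 7126 7349 1174
1174 7126 7360 1174
1373 7126 7360 1373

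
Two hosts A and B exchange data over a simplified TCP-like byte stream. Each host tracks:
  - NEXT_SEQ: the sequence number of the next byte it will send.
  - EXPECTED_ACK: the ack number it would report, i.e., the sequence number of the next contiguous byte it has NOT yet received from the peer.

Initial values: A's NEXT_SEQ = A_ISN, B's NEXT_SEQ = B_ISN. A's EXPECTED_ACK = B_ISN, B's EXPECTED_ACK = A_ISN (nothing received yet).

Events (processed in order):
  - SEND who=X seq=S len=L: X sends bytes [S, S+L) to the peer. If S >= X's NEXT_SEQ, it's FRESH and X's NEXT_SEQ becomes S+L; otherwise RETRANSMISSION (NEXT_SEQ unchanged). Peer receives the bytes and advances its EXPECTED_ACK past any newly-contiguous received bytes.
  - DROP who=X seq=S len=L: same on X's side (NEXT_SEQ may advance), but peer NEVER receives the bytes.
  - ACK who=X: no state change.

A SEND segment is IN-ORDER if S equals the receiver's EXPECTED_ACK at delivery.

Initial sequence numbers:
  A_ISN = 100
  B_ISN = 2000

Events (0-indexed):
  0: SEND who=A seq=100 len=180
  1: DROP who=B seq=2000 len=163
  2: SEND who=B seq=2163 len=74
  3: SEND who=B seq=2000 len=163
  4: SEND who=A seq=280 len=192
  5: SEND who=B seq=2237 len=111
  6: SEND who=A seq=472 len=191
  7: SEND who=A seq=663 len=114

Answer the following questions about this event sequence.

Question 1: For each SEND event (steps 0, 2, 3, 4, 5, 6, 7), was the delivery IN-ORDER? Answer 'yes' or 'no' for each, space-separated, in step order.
Step 0: SEND seq=100 -> in-order
Step 2: SEND seq=2163 -> out-of-order
Step 3: SEND seq=2000 -> in-order
Step 4: SEND seq=280 -> in-order
Step 5: SEND seq=2237 -> in-order
Step 6: SEND seq=472 -> in-order
Step 7: SEND seq=663 -> in-order

Answer: yes no yes yes yes yes yes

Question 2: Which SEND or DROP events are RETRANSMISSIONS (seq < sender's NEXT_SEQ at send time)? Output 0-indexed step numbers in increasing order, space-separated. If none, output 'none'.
Step 0: SEND seq=100 -> fresh
Step 1: DROP seq=2000 -> fresh
Step 2: SEND seq=2163 -> fresh
Step 3: SEND seq=2000 -> retransmit
Step 4: SEND seq=280 -> fresh
Step 5: SEND seq=2237 -> fresh
Step 6: SEND seq=472 -> fresh
Step 7: SEND seq=663 -> fresh

Answer: 3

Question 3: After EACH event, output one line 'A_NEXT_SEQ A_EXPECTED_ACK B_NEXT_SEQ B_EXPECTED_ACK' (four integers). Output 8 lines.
280 2000 2000 280
280 2000 2163 280
280 2000 2237 280
280 2237 2237 280
472 2237 2237 472
472 2348 2348 472
663 2348 2348 663
777 2348 2348 777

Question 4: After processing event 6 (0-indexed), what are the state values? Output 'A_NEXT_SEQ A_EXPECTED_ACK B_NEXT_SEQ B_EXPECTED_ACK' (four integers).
After event 0: A_seq=280 A_ack=2000 B_seq=2000 B_ack=280
After event 1: A_seq=280 A_ack=2000 B_seq=2163 B_ack=280
After event 2: A_seq=280 A_ack=2000 B_seq=2237 B_ack=280
After event 3: A_seq=280 A_ack=2237 B_seq=2237 B_ack=280
After event 4: A_seq=472 A_ack=2237 B_seq=2237 B_ack=472
After event 5: A_seq=472 A_ack=2348 B_seq=2348 B_ack=472
After event 6: A_seq=663 A_ack=2348 B_seq=2348 B_ack=663

663 2348 2348 663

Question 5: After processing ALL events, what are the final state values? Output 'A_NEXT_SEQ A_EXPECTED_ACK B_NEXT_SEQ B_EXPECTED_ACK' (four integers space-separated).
Answer: 777 2348 2348 777

Derivation:
After event 0: A_seq=280 A_ack=2000 B_seq=2000 B_ack=280
After event 1: A_seq=280 A_ack=2000 B_seq=2163 B_ack=280
After event 2: A_seq=280 A_ack=2000 B_seq=2237 B_ack=280
After event 3: A_seq=280 A_ack=2237 B_seq=2237 B_ack=280
After event 4: A_seq=472 A_ack=2237 B_seq=2237 B_ack=472
After event 5: A_seq=472 A_ack=2348 B_seq=2348 B_ack=472
After event 6: A_seq=663 A_ack=2348 B_seq=2348 B_ack=663
After event 7: A_seq=777 A_ack=2348 B_seq=2348 B_ack=777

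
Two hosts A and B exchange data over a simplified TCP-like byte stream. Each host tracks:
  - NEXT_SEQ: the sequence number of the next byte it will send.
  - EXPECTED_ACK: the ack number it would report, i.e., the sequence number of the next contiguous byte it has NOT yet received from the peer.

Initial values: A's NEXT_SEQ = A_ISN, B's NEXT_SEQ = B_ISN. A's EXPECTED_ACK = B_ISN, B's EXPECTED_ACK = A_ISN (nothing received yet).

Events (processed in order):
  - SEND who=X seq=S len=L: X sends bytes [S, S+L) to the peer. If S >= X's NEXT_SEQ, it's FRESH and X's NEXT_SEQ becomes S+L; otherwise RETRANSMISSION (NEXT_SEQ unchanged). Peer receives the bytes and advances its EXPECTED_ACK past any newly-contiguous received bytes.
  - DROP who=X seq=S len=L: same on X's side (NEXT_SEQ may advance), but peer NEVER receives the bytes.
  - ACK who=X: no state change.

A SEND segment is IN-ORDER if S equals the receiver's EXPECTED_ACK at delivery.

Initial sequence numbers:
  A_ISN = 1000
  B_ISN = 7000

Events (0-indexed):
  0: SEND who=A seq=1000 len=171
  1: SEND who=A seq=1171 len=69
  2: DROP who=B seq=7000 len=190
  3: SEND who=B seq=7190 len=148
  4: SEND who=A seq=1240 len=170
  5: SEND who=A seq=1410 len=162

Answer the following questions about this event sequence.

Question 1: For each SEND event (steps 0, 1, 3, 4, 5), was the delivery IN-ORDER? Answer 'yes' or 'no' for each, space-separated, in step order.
Answer: yes yes no yes yes

Derivation:
Step 0: SEND seq=1000 -> in-order
Step 1: SEND seq=1171 -> in-order
Step 3: SEND seq=7190 -> out-of-order
Step 4: SEND seq=1240 -> in-order
Step 5: SEND seq=1410 -> in-order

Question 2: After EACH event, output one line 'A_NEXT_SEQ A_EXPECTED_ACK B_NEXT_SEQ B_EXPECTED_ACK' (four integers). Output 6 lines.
1171 7000 7000 1171
1240 7000 7000 1240
1240 7000 7190 1240
1240 7000 7338 1240
1410 7000 7338 1410
1572 7000 7338 1572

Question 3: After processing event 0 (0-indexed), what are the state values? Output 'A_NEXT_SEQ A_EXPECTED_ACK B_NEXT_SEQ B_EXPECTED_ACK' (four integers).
After event 0: A_seq=1171 A_ack=7000 B_seq=7000 B_ack=1171

1171 7000 7000 1171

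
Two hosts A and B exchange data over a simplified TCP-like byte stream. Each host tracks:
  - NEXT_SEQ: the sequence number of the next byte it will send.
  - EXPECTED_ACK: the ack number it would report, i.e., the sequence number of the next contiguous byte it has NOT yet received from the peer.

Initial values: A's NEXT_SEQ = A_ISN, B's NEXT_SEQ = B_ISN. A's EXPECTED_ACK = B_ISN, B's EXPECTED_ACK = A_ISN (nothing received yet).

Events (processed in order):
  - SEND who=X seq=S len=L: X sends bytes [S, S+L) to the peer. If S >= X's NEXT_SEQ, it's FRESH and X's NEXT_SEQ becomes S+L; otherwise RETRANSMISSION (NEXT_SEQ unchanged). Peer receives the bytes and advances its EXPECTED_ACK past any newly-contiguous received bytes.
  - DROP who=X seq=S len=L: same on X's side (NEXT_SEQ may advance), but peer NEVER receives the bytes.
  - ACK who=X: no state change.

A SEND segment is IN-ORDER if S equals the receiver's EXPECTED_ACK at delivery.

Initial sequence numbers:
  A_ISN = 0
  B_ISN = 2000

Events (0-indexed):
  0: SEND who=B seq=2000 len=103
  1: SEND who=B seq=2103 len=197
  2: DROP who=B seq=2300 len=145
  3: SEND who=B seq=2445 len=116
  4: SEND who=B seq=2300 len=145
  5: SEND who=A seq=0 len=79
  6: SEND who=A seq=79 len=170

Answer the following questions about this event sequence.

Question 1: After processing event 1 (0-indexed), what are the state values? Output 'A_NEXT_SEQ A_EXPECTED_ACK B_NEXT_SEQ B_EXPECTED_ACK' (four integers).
After event 0: A_seq=0 A_ack=2103 B_seq=2103 B_ack=0
After event 1: A_seq=0 A_ack=2300 B_seq=2300 B_ack=0

0 2300 2300 0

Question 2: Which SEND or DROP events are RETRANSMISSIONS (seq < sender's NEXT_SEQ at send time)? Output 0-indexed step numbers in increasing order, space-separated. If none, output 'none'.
Answer: 4

Derivation:
Step 0: SEND seq=2000 -> fresh
Step 1: SEND seq=2103 -> fresh
Step 2: DROP seq=2300 -> fresh
Step 3: SEND seq=2445 -> fresh
Step 4: SEND seq=2300 -> retransmit
Step 5: SEND seq=0 -> fresh
Step 6: SEND seq=79 -> fresh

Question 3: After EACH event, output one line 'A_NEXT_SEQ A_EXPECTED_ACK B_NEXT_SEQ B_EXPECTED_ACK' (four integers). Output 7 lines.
0 2103 2103 0
0 2300 2300 0
0 2300 2445 0
0 2300 2561 0
0 2561 2561 0
79 2561 2561 79
249 2561 2561 249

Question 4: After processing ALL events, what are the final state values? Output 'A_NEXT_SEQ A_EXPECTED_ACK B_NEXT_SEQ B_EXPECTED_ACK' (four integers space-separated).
Answer: 249 2561 2561 249

Derivation:
After event 0: A_seq=0 A_ack=2103 B_seq=2103 B_ack=0
After event 1: A_seq=0 A_ack=2300 B_seq=2300 B_ack=0
After event 2: A_seq=0 A_ack=2300 B_seq=2445 B_ack=0
After event 3: A_seq=0 A_ack=2300 B_seq=2561 B_ack=0
After event 4: A_seq=0 A_ack=2561 B_seq=2561 B_ack=0
After event 5: A_seq=79 A_ack=2561 B_seq=2561 B_ack=79
After event 6: A_seq=249 A_ack=2561 B_seq=2561 B_ack=249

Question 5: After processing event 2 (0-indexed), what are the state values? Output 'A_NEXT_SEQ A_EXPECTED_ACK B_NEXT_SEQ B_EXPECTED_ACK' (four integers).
After event 0: A_seq=0 A_ack=2103 B_seq=2103 B_ack=0
After event 1: A_seq=0 A_ack=2300 B_seq=2300 B_ack=0
After event 2: A_seq=0 A_ack=2300 B_seq=2445 B_ack=0

0 2300 2445 0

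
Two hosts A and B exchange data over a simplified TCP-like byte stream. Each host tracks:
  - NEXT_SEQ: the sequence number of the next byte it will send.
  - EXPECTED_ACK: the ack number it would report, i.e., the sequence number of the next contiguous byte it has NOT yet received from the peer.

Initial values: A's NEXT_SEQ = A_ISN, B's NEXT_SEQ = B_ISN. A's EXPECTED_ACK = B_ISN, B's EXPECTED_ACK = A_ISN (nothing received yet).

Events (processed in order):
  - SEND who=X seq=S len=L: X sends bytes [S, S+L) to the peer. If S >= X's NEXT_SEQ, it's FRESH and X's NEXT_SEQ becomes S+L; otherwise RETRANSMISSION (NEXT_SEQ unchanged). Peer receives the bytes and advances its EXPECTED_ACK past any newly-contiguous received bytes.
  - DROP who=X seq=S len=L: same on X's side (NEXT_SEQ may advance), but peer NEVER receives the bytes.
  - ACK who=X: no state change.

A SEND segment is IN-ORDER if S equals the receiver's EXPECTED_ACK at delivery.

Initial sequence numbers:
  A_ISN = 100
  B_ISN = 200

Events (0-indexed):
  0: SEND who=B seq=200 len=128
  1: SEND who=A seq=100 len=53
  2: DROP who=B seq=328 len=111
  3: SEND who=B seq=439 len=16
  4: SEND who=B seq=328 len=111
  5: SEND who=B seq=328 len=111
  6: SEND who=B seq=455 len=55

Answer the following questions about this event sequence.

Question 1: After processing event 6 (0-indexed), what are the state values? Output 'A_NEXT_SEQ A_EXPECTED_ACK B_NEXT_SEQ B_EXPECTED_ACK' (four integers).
After event 0: A_seq=100 A_ack=328 B_seq=328 B_ack=100
After event 1: A_seq=153 A_ack=328 B_seq=328 B_ack=153
After event 2: A_seq=153 A_ack=328 B_seq=439 B_ack=153
After event 3: A_seq=153 A_ack=328 B_seq=455 B_ack=153
After event 4: A_seq=153 A_ack=455 B_seq=455 B_ack=153
After event 5: A_seq=153 A_ack=455 B_seq=455 B_ack=153
After event 6: A_seq=153 A_ack=510 B_seq=510 B_ack=153

153 510 510 153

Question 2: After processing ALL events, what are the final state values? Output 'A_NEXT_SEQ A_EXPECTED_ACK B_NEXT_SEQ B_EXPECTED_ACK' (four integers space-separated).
After event 0: A_seq=100 A_ack=328 B_seq=328 B_ack=100
After event 1: A_seq=153 A_ack=328 B_seq=328 B_ack=153
After event 2: A_seq=153 A_ack=328 B_seq=439 B_ack=153
After event 3: A_seq=153 A_ack=328 B_seq=455 B_ack=153
After event 4: A_seq=153 A_ack=455 B_seq=455 B_ack=153
After event 5: A_seq=153 A_ack=455 B_seq=455 B_ack=153
After event 6: A_seq=153 A_ack=510 B_seq=510 B_ack=153

Answer: 153 510 510 153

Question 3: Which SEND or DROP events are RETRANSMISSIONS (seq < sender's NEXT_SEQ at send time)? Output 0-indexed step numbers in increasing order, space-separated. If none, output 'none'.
Answer: 4 5

Derivation:
Step 0: SEND seq=200 -> fresh
Step 1: SEND seq=100 -> fresh
Step 2: DROP seq=328 -> fresh
Step 3: SEND seq=439 -> fresh
Step 4: SEND seq=328 -> retransmit
Step 5: SEND seq=328 -> retransmit
Step 6: SEND seq=455 -> fresh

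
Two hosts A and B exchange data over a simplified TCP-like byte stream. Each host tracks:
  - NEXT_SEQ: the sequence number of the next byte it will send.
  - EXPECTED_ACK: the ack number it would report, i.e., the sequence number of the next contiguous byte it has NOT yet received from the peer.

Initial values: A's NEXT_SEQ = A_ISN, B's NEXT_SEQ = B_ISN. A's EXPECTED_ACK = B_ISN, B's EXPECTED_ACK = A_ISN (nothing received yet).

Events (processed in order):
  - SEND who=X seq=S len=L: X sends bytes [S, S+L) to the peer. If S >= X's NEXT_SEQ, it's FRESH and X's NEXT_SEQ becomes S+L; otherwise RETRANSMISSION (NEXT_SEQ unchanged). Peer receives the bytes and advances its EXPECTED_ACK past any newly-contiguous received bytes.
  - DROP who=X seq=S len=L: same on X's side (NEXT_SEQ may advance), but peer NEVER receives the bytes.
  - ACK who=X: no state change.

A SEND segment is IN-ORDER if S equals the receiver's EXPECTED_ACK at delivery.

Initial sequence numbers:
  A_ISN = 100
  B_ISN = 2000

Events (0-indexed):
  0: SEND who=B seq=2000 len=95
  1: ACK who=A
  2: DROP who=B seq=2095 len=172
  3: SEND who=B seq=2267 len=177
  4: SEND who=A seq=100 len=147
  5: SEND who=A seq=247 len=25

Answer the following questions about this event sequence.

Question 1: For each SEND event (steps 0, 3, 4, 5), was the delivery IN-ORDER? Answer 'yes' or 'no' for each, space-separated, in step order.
Answer: yes no yes yes

Derivation:
Step 0: SEND seq=2000 -> in-order
Step 3: SEND seq=2267 -> out-of-order
Step 4: SEND seq=100 -> in-order
Step 5: SEND seq=247 -> in-order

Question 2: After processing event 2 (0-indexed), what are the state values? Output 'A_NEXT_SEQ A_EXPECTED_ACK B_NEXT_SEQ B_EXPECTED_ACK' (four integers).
After event 0: A_seq=100 A_ack=2095 B_seq=2095 B_ack=100
After event 1: A_seq=100 A_ack=2095 B_seq=2095 B_ack=100
After event 2: A_seq=100 A_ack=2095 B_seq=2267 B_ack=100

100 2095 2267 100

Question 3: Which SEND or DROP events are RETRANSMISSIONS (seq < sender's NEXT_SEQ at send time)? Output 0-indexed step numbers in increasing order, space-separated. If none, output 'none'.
Answer: none

Derivation:
Step 0: SEND seq=2000 -> fresh
Step 2: DROP seq=2095 -> fresh
Step 3: SEND seq=2267 -> fresh
Step 4: SEND seq=100 -> fresh
Step 5: SEND seq=247 -> fresh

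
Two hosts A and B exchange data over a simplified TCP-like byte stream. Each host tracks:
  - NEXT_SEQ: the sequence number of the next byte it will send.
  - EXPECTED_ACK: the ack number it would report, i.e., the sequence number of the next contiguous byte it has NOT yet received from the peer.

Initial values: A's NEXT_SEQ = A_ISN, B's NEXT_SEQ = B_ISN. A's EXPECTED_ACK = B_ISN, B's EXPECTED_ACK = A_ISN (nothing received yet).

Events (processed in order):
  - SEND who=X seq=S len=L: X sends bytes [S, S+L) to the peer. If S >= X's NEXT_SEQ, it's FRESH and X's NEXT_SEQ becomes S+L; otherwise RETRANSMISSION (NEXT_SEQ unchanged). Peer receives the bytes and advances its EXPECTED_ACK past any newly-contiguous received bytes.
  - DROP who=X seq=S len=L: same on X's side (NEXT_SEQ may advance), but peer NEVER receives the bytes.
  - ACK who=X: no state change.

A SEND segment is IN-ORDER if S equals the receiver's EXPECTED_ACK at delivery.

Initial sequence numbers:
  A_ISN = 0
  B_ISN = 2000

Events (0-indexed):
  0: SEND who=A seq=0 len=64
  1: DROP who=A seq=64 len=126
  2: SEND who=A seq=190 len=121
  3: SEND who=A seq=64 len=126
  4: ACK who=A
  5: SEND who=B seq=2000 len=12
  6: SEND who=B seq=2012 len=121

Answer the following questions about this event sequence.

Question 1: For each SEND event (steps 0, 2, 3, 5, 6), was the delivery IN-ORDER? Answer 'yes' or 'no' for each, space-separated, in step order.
Answer: yes no yes yes yes

Derivation:
Step 0: SEND seq=0 -> in-order
Step 2: SEND seq=190 -> out-of-order
Step 3: SEND seq=64 -> in-order
Step 5: SEND seq=2000 -> in-order
Step 6: SEND seq=2012 -> in-order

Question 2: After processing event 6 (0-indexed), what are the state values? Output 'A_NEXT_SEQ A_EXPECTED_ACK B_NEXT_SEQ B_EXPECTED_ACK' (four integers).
After event 0: A_seq=64 A_ack=2000 B_seq=2000 B_ack=64
After event 1: A_seq=190 A_ack=2000 B_seq=2000 B_ack=64
After event 2: A_seq=311 A_ack=2000 B_seq=2000 B_ack=64
After event 3: A_seq=311 A_ack=2000 B_seq=2000 B_ack=311
After event 4: A_seq=311 A_ack=2000 B_seq=2000 B_ack=311
After event 5: A_seq=311 A_ack=2012 B_seq=2012 B_ack=311
After event 6: A_seq=311 A_ack=2133 B_seq=2133 B_ack=311

311 2133 2133 311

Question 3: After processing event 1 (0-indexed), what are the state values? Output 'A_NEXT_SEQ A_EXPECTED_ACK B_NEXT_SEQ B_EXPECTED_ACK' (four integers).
After event 0: A_seq=64 A_ack=2000 B_seq=2000 B_ack=64
After event 1: A_seq=190 A_ack=2000 B_seq=2000 B_ack=64

190 2000 2000 64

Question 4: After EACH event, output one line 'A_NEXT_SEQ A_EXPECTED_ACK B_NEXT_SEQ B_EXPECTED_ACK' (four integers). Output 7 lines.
64 2000 2000 64
190 2000 2000 64
311 2000 2000 64
311 2000 2000 311
311 2000 2000 311
311 2012 2012 311
311 2133 2133 311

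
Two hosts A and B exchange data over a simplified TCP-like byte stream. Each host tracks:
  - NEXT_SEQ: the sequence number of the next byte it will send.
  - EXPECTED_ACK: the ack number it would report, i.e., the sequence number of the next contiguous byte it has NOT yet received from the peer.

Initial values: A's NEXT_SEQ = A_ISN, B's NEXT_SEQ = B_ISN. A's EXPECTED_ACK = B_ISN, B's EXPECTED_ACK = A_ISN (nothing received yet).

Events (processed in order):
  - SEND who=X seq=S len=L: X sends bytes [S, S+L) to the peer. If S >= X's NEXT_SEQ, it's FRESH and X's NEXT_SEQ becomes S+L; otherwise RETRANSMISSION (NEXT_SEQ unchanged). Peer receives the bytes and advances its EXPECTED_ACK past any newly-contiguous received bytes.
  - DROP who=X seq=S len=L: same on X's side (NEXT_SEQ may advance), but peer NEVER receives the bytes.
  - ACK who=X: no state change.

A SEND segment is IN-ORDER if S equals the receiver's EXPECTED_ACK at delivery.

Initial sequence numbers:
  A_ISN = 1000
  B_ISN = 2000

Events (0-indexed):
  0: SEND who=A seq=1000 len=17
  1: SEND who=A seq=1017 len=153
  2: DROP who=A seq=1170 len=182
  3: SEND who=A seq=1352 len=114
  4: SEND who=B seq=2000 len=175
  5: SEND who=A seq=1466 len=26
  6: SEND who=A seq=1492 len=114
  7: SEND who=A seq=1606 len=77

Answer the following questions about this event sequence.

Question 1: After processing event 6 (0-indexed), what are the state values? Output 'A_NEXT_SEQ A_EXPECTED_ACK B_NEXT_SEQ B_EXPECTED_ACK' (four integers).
After event 0: A_seq=1017 A_ack=2000 B_seq=2000 B_ack=1017
After event 1: A_seq=1170 A_ack=2000 B_seq=2000 B_ack=1170
After event 2: A_seq=1352 A_ack=2000 B_seq=2000 B_ack=1170
After event 3: A_seq=1466 A_ack=2000 B_seq=2000 B_ack=1170
After event 4: A_seq=1466 A_ack=2175 B_seq=2175 B_ack=1170
After event 5: A_seq=1492 A_ack=2175 B_seq=2175 B_ack=1170
After event 6: A_seq=1606 A_ack=2175 B_seq=2175 B_ack=1170

1606 2175 2175 1170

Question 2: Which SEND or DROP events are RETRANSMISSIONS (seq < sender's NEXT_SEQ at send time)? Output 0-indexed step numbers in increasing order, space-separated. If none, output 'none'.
Answer: none

Derivation:
Step 0: SEND seq=1000 -> fresh
Step 1: SEND seq=1017 -> fresh
Step 2: DROP seq=1170 -> fresh
Step 3: SEND seq=1352 -> fresh
Step 4: SEND seq=2000 -> fresh
Step 5: SEND seq=1466 -> fresh
Step 6: SEND seq=1492 -> fresh
Step 7: SEND seq=1606 -> fresh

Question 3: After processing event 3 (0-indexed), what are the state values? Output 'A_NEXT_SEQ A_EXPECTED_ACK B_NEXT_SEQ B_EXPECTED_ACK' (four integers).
After event 0: A_seq=1017 A_ack=2000 B_seq=2000 B_ack=1017
After event 1: A_seq=1170 A_ack=2000 B_seq=2000 B_ack=1170
After event 2: A_seq=1352 A_ack=2000 B_seq=2000 B_ack=1170
After event 3: A_seq=1466 A_ack=2000 B_seq=2000 B_ack=1170

1466 2000 2000 1170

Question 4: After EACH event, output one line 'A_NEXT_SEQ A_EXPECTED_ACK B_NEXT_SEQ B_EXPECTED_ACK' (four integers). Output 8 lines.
1017 2000 2000 1017
1170 2000 2000 1170
1352 2000 2000 1170
1466 2000 2000 1170
1466 2175 2175 1170
1492 2175 2175 1170
1606 2175 2175 1170
1683 2175 2175 1170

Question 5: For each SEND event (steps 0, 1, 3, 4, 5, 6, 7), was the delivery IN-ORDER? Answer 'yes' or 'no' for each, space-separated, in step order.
Answer: yes yes no yes no no no

Derivation:
Step 0: SEND seq=1000 -> in-order
Step 1: SEND seq=1017 -> in-order
Step 3: SEND seq=1352 -> out-of-order
Step 4: SEND seq=2000 -> in-order
Step 5: SEND seq=1466 -> out-of-order
Step 6: SEND seq=1492 -> out-of-order
Step 7: SEND seq=1606 -> out-of-order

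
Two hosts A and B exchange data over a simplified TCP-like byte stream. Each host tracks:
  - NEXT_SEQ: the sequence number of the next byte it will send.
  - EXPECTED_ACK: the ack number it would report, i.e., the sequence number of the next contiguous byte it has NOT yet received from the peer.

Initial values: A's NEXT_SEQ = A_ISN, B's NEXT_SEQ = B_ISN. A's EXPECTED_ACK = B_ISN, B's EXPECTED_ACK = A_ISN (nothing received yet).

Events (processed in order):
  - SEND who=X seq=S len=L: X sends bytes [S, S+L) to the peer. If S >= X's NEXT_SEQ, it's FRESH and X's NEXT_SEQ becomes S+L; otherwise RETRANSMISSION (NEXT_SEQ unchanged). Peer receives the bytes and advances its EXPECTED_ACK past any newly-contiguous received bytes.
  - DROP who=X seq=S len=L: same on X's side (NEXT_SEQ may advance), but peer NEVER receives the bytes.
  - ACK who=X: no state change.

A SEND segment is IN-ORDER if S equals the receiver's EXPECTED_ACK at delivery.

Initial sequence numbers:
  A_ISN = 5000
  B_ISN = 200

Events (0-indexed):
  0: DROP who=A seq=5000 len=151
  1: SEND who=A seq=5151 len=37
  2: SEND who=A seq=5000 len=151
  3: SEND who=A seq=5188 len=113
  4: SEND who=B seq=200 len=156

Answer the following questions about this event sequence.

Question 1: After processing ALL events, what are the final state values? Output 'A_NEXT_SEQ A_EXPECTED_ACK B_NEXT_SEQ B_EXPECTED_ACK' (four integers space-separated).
Answer: 5301 356 356 5301

Derivation:
After event 0: A_seq=5151 A_ack=200 B_seq=200 B_ack=5000
After event 1: A_seq=5188 A_ack=200 B_seq=200 B_ack=5000
After event 2: A_seq=5188 A_ack=200 B_seq=200 B_ack=5188
After event 3: A_seq=5301 A_ack=200 B_seq=200 B_ack=5301
After event 4: A_seq=5301 A_ack=356 B_seq=356 B_ack=5301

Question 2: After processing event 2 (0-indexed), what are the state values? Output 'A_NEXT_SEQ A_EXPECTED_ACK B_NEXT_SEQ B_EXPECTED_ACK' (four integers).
After event 0: A_seq=5151 A_ack=200 B_seq=200 B_ack=5000
After event 1: A_seq=5188 A_ack=200 B_seq=200 B_ack=5000
After event 2: A_seq=5188 A_ack=200 B_seq=200 B_ack=5188

5188 200 200 5188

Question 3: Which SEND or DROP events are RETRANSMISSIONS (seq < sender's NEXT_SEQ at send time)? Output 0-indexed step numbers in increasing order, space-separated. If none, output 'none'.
Answer: 2

Derivation:
Step 0: DROP seq=5000 -> fresh
Step 1: SEND seq=5151 -> fresh
Step 2: SEND seq=5000 -> retransmit
Step 3: SEND seq=5188 -> fresh
Step 4: SEND seq=200 -> fresh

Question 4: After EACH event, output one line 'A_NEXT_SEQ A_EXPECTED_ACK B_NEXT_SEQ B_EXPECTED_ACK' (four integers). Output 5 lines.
5151 200 200 5000
5188 200 200 5000
5188 200 200 5188
5301 200 200 5301
5301 356 356 5301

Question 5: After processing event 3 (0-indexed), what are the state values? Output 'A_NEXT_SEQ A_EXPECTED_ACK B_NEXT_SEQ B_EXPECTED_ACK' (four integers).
After event 0: A_seq=5151 A_ack=200 B_seq=200 B_ack=5000
After event 1: A_seq=5188 A_ack=200 B_seq=200 B_ack=5000
After event 2: A_seq=5188 A_ack=200 B_seq=200 B_ack=5188
After event 3: A_seq=5301 A_ack=200 B_seq=200 B_ack=5301

5301 200 200 5301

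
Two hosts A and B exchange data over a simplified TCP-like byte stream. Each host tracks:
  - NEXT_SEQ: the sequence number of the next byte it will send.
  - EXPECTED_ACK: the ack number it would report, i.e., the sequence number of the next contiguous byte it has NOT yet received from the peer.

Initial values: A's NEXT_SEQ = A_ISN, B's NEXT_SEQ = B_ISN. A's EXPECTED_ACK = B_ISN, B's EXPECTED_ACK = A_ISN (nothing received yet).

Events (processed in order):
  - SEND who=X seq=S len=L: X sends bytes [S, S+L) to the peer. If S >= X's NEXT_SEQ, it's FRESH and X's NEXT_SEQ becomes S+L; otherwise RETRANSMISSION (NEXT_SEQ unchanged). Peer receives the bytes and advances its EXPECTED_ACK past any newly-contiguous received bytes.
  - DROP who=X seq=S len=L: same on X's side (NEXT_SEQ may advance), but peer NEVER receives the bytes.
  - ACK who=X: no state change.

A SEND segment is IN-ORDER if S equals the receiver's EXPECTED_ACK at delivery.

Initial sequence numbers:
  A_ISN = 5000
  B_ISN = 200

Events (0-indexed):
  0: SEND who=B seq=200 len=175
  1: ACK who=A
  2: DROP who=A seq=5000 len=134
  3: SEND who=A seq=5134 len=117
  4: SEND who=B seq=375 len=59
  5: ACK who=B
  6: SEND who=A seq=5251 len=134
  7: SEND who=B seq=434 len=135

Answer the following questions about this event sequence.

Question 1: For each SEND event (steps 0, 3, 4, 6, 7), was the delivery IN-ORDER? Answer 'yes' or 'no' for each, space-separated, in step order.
Step 0: SEND seq=200 -> in-order
Step 3: SEND seq=5134 -> out-of-order
Step 4: SEND seq=375 -> in-order
Step 6: SEND seq=5251 -> out-of-order
Step 7: SEND seq=434 -> in-order

Answer: yes no yes no yes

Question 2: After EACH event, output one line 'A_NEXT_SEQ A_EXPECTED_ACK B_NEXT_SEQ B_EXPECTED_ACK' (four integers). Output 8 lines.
5000 375 375 5000
5000 375 375 5000
5134 375 375 5000
5251 375 375 5000
5251 434 434 5000
5251 434 434 5000
5385 434 434 5000
5385 569 569 5000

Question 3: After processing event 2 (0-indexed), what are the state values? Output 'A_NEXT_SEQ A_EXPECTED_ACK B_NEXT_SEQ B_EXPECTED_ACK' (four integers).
After event 0: A_seq=5000 A_ack=375 B_seq=375 B_ack=5000
After event 1: A_seq=5000 A_ack=375 B_seq=375 B_ack=5000
After event 2: A_seq=5134 A_ack=375 B_seq=375 B_ack=5000

5134 375 375 5000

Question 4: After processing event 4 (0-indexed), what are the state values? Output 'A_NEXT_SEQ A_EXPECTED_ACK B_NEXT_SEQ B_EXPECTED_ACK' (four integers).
After event 0: A_seq=5000 A_ack=375 B_seq=375 B_ack=5000
After event 1: A_seq=5000 A_ack=375 B_seq=375 B_ack=5000
After event 2: A_seq=5134 A_ack=375 B_seq=375 B_ack=5000
After event 3: A_seq=5251 A_ack=375 B_seq=375 B_ack=5000
After event 4: A_seq=5251 A_ack=434 B_seq=434 B_ack=5000

5251 434 434 5000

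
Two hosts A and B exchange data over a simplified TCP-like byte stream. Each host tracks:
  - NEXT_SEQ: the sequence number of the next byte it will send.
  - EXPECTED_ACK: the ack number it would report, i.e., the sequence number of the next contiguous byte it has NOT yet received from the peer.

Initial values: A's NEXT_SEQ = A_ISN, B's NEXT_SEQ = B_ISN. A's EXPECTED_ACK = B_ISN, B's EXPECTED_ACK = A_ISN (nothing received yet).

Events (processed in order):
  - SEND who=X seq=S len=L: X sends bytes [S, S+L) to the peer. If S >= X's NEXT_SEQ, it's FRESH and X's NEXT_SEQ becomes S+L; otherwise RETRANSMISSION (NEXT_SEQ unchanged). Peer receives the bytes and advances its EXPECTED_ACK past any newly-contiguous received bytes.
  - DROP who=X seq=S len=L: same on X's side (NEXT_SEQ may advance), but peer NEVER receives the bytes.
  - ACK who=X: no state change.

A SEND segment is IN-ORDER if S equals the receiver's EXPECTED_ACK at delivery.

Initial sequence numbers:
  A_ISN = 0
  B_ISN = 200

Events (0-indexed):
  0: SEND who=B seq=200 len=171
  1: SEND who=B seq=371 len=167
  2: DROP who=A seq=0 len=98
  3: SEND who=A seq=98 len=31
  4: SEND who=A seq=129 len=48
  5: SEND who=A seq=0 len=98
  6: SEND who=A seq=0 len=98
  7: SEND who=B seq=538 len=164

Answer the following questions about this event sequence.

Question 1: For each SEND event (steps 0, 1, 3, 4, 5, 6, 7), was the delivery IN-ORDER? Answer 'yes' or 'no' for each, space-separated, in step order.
Answer: yes yes no no yes no yes

Derivation:
Step 0: SEND seq=200 -> in-order
Step 1: SEND seq=371 -> in-order
Step 3: SEND seq=98 -> out-of-order
Step 4: SEND seq=129 -> out-of-order
Step 5: SEND seq=0 -> in-order
Step 6: SEND seq=0 -> out-of-order
Step 7: SEND seq=538 -> in-order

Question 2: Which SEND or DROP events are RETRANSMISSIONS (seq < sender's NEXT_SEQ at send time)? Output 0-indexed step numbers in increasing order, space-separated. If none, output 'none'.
Step 0: SEND seq=200 -> fresh
Step 1: SEND seq=371 -> fresh
Step 2: DROP seq=0 -> fresh
Step 3: SEND seq=98 -> fresh
Step 4: SEND seq=129 -> fresh
Step 5: SEND seq=0 -> retransmit
Step 6: SEND seq=0 -> retransmit
Step 7: SEND seq=538 -> fresh

Answer: 5 6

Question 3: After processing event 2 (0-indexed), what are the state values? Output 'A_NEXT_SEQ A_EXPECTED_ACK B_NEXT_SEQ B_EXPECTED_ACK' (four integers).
After event 0: A_seq=0 A_ack=371 B_seq=371 B_ack=0
After event 1: A_seq=0 A_ack=538 B_seq=538 B_ack=0
After event 2: A_seq=98 A_ack=538 B_seq=538 B_ack=0

98 538 538 0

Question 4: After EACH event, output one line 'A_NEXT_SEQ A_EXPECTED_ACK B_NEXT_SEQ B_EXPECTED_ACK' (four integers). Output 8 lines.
0 371 371 0
0 538 538 0
98 538 538 0
129 538 538 0
177 538 538 0
177 538 538 177
177 538 538 177
177 702 702 177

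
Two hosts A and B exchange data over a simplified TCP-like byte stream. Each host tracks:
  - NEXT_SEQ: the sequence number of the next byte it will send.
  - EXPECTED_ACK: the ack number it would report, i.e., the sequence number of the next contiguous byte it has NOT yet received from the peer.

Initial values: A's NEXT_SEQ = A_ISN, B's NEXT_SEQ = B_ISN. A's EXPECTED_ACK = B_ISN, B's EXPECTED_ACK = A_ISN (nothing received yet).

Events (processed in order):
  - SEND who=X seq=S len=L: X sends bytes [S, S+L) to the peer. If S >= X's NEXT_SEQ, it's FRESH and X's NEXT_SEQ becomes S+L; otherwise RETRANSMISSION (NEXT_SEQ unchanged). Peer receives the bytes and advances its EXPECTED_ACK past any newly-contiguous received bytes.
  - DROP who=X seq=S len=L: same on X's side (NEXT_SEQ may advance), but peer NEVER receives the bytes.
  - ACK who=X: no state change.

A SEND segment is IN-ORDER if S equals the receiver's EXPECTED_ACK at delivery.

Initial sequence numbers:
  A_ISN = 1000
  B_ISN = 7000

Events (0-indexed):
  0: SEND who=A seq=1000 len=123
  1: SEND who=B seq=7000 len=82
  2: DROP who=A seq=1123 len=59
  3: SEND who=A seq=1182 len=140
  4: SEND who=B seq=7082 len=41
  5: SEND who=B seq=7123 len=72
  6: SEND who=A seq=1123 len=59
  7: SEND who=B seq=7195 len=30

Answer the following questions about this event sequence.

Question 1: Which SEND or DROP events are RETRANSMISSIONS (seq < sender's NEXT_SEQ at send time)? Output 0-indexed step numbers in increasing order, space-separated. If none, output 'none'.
Step 0: SEND seq=1000 -> fresh
Step 1: SEND seq=7000 -> fresh
Step 2: DROP seq=1123 -> fresh
Step 3: SEND seq=1182 -> fresh
Step 4: SEND seq=7082 -> fresh
Step 5: SEND seq=7123 -> fresh
Step 6: SEND seq=1123 -> retransmit
Step 7: SEND seq=7195 -> fresh

Answer: 6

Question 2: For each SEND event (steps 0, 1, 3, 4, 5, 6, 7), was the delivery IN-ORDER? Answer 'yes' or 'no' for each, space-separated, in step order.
Step 0: SEND seq=1000 -> in-order
Step 1: SEND seq=7000 -> in-order
Step 3: SEND seq=1182 -> out-of-order
Step 4: SEND seq=7082 -> in-order
Step 5: SEND seq=7123 -> in-order
Step 6: SEND seq=1123 -> in-order
Step 7: SEND seq=7195 -> in-order

Answer: yes yes no yes yes yes yes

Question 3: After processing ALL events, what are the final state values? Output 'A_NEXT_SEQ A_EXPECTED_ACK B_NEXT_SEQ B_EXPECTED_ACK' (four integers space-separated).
Answer: 1322 7225 7225 1322

Derivation:
After event 0: A_seq=1123 A_ack=7000 B_seq=7000 B_ack=1123
After event 1: A_seq=1123 A_ack=7082 B_seq=7082 B_ack=1123
After event 2: A_seq=1182 A_ack=7082 B_seq=7082 B_ack=1123
After event 3: A_seq=1322 A_ack=7082 B_seq=7082 B_ack=1123
After event 4: A_seq=1322 A_ack=7123 B_seq=7123 B_ack=1123
After event 5: A_seq=1322 A_ack=7195 B_seq=7195 B_ack=1123
After event 6: A_seq=1322 A_ack=7195 B_seq=7195 B_ack=1322
After event 7: A_seq=1322 A_ack=7225 B_seq=7225 B_ack=1322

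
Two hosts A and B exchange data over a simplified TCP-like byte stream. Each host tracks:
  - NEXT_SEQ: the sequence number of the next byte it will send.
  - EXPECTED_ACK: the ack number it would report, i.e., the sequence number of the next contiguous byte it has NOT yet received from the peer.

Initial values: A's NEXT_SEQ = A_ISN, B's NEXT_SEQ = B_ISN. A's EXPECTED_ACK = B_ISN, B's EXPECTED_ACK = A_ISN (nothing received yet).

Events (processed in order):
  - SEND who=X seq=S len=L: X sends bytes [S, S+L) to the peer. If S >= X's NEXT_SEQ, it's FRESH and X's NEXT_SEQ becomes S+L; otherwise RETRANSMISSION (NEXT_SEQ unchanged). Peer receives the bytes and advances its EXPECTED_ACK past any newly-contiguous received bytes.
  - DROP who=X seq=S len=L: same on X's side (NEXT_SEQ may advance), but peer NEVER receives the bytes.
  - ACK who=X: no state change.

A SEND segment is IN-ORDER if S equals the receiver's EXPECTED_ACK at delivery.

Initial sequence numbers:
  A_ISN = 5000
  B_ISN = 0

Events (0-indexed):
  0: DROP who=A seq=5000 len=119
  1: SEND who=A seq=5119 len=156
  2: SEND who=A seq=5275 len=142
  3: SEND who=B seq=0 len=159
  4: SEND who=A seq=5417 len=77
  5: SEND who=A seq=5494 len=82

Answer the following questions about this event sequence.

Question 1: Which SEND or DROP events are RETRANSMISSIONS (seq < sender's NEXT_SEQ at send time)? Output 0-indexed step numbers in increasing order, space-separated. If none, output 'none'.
Answer: none

Derivation:
Step 0: DROP seq=5000 -> fresh
Step 1: SEND seq=5119 -> fresh
Step 2: SEND seq=5275 -> fresh
Step 3: SEND seq=0 -> fresh
Step 4: SEND seq=5417 -> fresh
Step 5: SEND seq=5494 -> fresh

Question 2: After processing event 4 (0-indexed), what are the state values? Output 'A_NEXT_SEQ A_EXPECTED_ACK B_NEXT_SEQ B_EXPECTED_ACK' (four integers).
After event 0: A_seq=5119 A_ack=0 B_seq=0 B_ack=5000
After event 1: A_seq=5275 A_ack=0 B_seq=0 B_ack=5000
After event 2: A_seq=5417 A_ack=0 B_seq=0 B_ack=5000
After event 3: A_seq=5417 A_ack=159 B_seq=159 B_ack=5000
After event 4: A_seq=5494 A_ack=159 B_seq=159 B_ack=5000

5494 159 159 5000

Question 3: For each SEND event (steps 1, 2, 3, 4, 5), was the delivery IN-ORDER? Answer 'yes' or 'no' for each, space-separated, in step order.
Answer: no no yes no no

Derivation:
Step 1: SEND seq=5119 -> out-of-order
Step 2: SEND seq=5275 -> out-of-order
Step 3: SEND seq=0 -> in-order
Step 4: SEND seq=5417 -> out-of-order
Step 5: SEND seq=5494 -> out-of-order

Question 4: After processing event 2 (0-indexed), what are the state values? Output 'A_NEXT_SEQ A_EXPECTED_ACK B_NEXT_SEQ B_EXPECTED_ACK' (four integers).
After event 0: A_seq=5119 A_ack=0 B_seq=0 B_ack=5000
After event 1: A_seq=5275 A_ack=0 B_seq=0 B_ack=5000
After event 2: A_seq=5417 A_ack=0 B_seq=0 B_ack=5000

5417 0 0 5000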